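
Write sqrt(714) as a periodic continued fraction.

[26; (1, 2, 1, 1, 2, 1, 1, 2, 1, 52)]

Write x_i = (sqrt(714) + m_i)/d_i with (m_0, d_0) = (0, 1). a_0 = floor(sqrt(714)) = 26, since 26^2 = 676 <= 714 < 729 = 27^2.
Iterate m_{i+1} = d_i*a_i - m_i, d_{i+1} = (714 - m_{i+1}^2)/d_i, a_{i+1} = floor((a_0 + m_{i+1})/d_{i+1}):
  m_1 = 1*26 - 0 = 26, d_1 = (714 - 26^2)/1 = 38/1 = 38, a_1 = floor((26 + 26)/38) = 1.
  m_2 = 38*1 - 26 = 12, d_2 = (714 - 12^2)/38 = 570/38 = 15, a_2 = floor((26 + 12)/15) = 2.
  m_3 = 15*2 - 12 = 18, d_3 = (714 - 18^2)/15 = 390/15 = 26, a_3 = floor((26 + 18)/26) = 1.
  m_4 = 26*1 - 18 = 8, d_4 = (714 - 8^2)/26 = 650/26 = 25, a_4 = floor((26 + 8)/25) = 1.
  m_5 = 25*1 - 8 = 17, d_5 = (714 - 17^2)/25 = 425/25 = 17, a_5 = floor((26 + 17)/17) = 2.
  m_6 = 17*2 - 17 = 17, d_6 = (714 - 17^2)/17 = 425/17 = 25, a_6 = floor((26 + 17)/25) = 1.
  m_7 = 25*1 - 17 = 8, d_7 = (714 - 8^2)/25 = 650/25 = 26, a_7 = floor((26 + 8)/26) = 1.
  m_8 = 26*1 - 8 = 18, d_8 = (714 - 18^2)/26 = 390/26 = 15, a_8 = floor((26 + 18)/15) = 2.
  m_9 = 15*2 - 18 = 12, d_9 = (714 - 12^2)/15 = 570/15 = 38, a_9 = floor((26 + 12)/38) = 1.
  m_10 = 38*1 - 12 = 26, d_10 = (714 - 26^2)/38 = 38/38 = 1, a_10 = floor((26 + 26)/1) = 52.
  m_11 = 1*52 - 26 = 26, d_11 = (714 - 26^2)/1 = 38/1 = 38: (m_11, d_11) = (m_1, d_1) = (26, 38), so from here the quotients repeat a_1, ..., a_10; the period length is 10.
Hence the expansion of sqrt(714) is a_0 = 26 followed by the repeating block 1, 2, 1, 1, 2, 1, 1, 2, 1, 52 (period 10).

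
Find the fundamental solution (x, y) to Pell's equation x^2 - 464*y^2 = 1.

First expand sqrt(464) as a continued fraction. With x_i = (sqrt(464) + m_i)/d_i and (m_0, d_0) = (0, 1): a_0 = floor(sqrt(464)) = 21, since 21^2 = 441 <= 464 < 484 = 22^2.
Iterate m_{i+1} = d_i*a_i - m_i, d_{i+1} = (464 - m_{i+1}^2)/d_i, a_{i+1} = floor((a_0 + m_{i+1})/d_{i+1}):
  m_1 = 1*21 - 0 = 21, d_1 = (464 - 21^2)/1 = 23/1 = 23, a_1 = floor((21 + 21)/23) = 1.
  m_2 = 23*1 - 21 = 2, d_2 = (464 - 2^2)/23 = 460/23 = 20, a_2 = floor((21 + 2)/20) = 1.
  m_3 = 20*1 - 2 = 18, d_3 = (464 - 18^2)/20 = 140/20 = 7, a_3 = floor((21 + 18)/7) = 5.
  m_4 = 7*5 - 18 = 17, d_4 = (464 - 17^2)/7 = 175/7 = 25, a_4 = floor((21 + 17)/25) = 1.
  m_5 = 25*1 - 17 = 8, d_5 = (464 - 8^2)/25 = 400/25 = 16, a_5 = floor((21 + 8)/16) = 1.
  m_6 = 16*1 - 8 = 8, d_6 = (464 - 8^2)/16 = 400/16 = 25, a_6 = floor((21 + 8)/25) = 1.
  m_7 = 25*1 - 8 = 17, d_7 = (464 - 17^2)/25 = 175/25 = 7, a_7 = floor((21 + 17)/7) = 5.
  m_8 = 7*5 - 17 = 18, d_8 = (464 - 18^2)/7 = 140/7 = 20, a_8 = floor((21 + 18)/20) = 1.
  m_9 = 20*1 - 18 = 2, d_9 = (464 - 2^2)/20 = 460/20 = 23, a_9 = floor((21 + 2)/23) = 1.
  m_10 = 23*1 - 2 = 21, d_10 = (464 - 21^2)/23 = 23/23 = 1, a_10 = floor((21 + 21)/1) = 42.
  m_11 = 1*42 - 21 = 21, d_11 = (464 - 21^2)/1 = 23/1 = 23: (m_11, d_11) = (m_1, d_1) = (21, 23), so from here the quotients repeat a_1, ..., a_10; the period length is 10.
So sqrt(464) = [21; (1, 1, 5, 1, 1, 1, 5, 1, 1, 42)] with period length k = 10.
k is even, so the fundamental solution of x^2 - 464y^2 = 1 is (p_{k-1}, q_{k-1}) = (p_9, q_9); compute convergents through index 9.
Convergents (p_i = a_i*p_{i-1} + p_{i-2}, q_i = a_i*q_{i-1} + q_{i-2} with p_{-2}=0, p_{-1}=1, q_{-2}=1, q_{-1}=0):
  i=0: a_0=21, p_0 = 21*1 + 0 = 21, q_0 = 21*0 + 1 = 1.
  i=1: a_1=1, p_1 = 1*21 + 1 = 22, q_1 = 1*1 + 0 = 1.
  i=2: a_2=1, p_2 = 1*22 + 21 = 43, q_2 = 1*1 + 1 = 2.
  i=3: a_3=5, p_3 = 5*43 + 22 = 237, q_3 = 5*2 + 1 = 11.
  i=4: a_4=1, p_4 = 1*237 + 43 = 280, q_4 = 1*11 + 2 = 13.
  i=5: a_5=1, p_5 = 1*280 + 237 = 517, q_5 = 1*13 + 11 = 24.
  i=6: a_6=1, p_6 = 1*517 + 280 = 797, q_6 = 1*24 + 13 = 37.
  i=7: a_7=5, p_7 = 5*797 + 517 = 4502, q_7 = 5*37 + 24 = 209.
  i=8: a_8=1, p_8 = 1*4502 + 797 = 5299, q_8 = 1*209 + 37 = 246.
  i=9: a_9=1, p_9 = 1*5299 + 4502 = 9801, q_9 = 1*246 + 209 = 455.
Check: 9801^2 - 464*455^2 = 96059601 - 96059600 = 1, so (x, y) = (9801, 455) solves the equation, and by the theorem it is the least positive solution.

(x, y) = (9801, 455)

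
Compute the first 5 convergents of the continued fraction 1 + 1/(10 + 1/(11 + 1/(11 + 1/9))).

Using the convergent recurrence p_i = a_i*p_{i-1} + p_{i-2}, q_i = a_i*q_{i-1} + q_{i-2} with p_{-2}=0, p_{-1}=1, q_{-2}=1, q_{-1}=0:
  i=0: a_0=1, p_0 = 1*1 + 0 = 1, q_0 = 1*0 + 1 = 1.
  i=1: a_1=10, p_1 = 10*1 + 1 = 11, q_1 = 10*1 + 0 = 10.
  i=2: a_2=11, p_2 = 11*11 + 1 = 122, q_2 = 11*10 + 1 = 111.
  i=3: a_3=11, p_3 = 11*122 + 11 = 1353, q_3 = 11*111 + 10 = 1231.
  i=4: a_4=9, p_4 = 9*1353 + 122 = 12299, q_4 = 9*1231 + 111 = 11190.

1/1, 11/10, 122/111, 1353/1231, 12299/11190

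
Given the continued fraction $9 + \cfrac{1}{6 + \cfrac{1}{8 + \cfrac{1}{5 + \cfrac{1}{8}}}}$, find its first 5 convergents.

9/1, 55/6, 449/49, 2300/251, 18849/2057

Using the convergent recurrence p_i = a_i*p_{i-1} + p_{i-2}, q_i = a_i*q_{i-1} + q_{i-2} with p_{-2}=0, p_{-1}=1, q_{-2}=1, q_{-1}=0:
  i=0: a_0=9, p_0 = 9*1 + 0 = 9, q_0 = 9*0 + 1 = 1.
  i=1: a_1=6, p_1 = 6*9 + 1 = 55, q_1 = 6*1 + 0 = 6.
  i=2: a_2=8, p_2 = 8*55 + 9 = 449, q_2 = 8*6 + 1 = 49.
  i=3: a_3=5, p_3 = 5*449 + 55 = 2300, q_3 = 5*49 + 6 = 251.
  i=4: a_4=8, p_4 = 8*2300 + 449 = 18849, q_4 = 8*251 + 49 = 2057.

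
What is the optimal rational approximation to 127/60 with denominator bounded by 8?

17/8

Expand x = 127/60 as a continued fraction with the Euclidean algorithm:
  127 = 2*60 + 7, so a_0 = 2.
  60 = 8*7 + 4, so a_1 = 8.
  7 = 1*4 + 3, so a_2 = 1.
  4 = 1*3 + 1, so a_3 = 1.
  3 = 3*1 + 0, so a_4 = 3.
so x = [2; 8, 1, 1, 3].
Convergents (p_i = a_i*p_{i-1} + p_{i-2}, q_i = a_i*q_{i-1} + q_{i-2} with p_{-2}=0, p_{-1}=1, q_{-2}=1, q_{-1}=0), until the denominator exceeds 8:
  i=0: a_0=2, p_0 = 2*1 + 0 = 2, q_0 = 2*0 + 1 = 1.
  i=1: a_1=8, p_1 = 8*2 + 1 = 17, q_1 = 8*1 + 0 = 8.
  i=2: a_2=1, p_2 = 1*17 + 2 = 19, q_2 = 1*8 + 1 = 9.
q_2 = 9 > 8, so the last convergent with denominator <= 8 is p_1/q_1 = 17/8.
The closest fraction with denominator <= 8 is either p_1/q_1 or the intermediate fraction (k*p_1 + p_0)/(k*q_1 + q_0) with the largest k >= 1 whose denominator stays <= 8; these approach x as k grows, and every other convergent or intermediate fraction in range is farther away.
Largest k: floor((8 - q_0)/q_1) = floor((8 - 1)/8) = 0.
Since k = 0, no intermediate fraction beyond p_1/q_1 has denominator <= 8, so the convergent 17/8 is the closest (its error is |127*8 - 17*60|/(60*8) = 4/480).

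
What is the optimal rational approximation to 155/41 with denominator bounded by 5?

19/5

Expand x = 155/41 as a continued fraction with the Euclidean algorithm:
  155 = 3*41 + 32, so a_0 = 3.
  41 = 1*32 + 9, so a_1 = 1.
  32 = 3*9 + 5, so a_2 = 3.
  9 = 1*5 + 4, so a_3 = 1.
  5 = 1*4 + 1, so a_4 = 1.
  4 = 4*1 + 0, so a_5 = 4.
so x = [3; 1, 3, 1, 1, 4].
Convergents (p_i = a_i*p_{i-1} + p_{i-2}, q_i = a_i*q_{i-1} + q_{i-2} with p_{-2}=0, p_{-1}=1, q_{-2}=1, q_{-1}=0), until the denominator exceeds 5:
  i=0: a_0=3, p_0 = 3*1 + 0 = 3, q_0 = 3*0 + 1 = 1.
  i=1: a_1=1, p_1 = 1*3 + 1 = 4, q_1 = 1*1 + 0 = 1.
  i=2: a_2=3, p_2 = 3*4 + 3 = 15, q_2 = 3*1 + 1 = 4.
  i=3: a_3=1, p_3 = 1*15 + 4 = 19, q_3 = 1*4 + 1 = 5.
  i=4: a_4=1, p_4 = 1*19 + 15 = 34, q_4 = 1*5 + 4 = 9.
q_4 = 9 > 5, so the last convergent with denominator <= 5 is p_3/q_3 = 19/5.
The closest fraction with denominator <= 5 is either p_3/q_3 or the intermediate fraction (k*p_3 + p_2)/(k*q_3 + q_2) with the largest k >= 1 whose denominator stays <= 5; these approach x as k grows, and every other convergent or intermediate fraction in range is farther away.
Largest k: floor((5 - q_2)/q_3) = floor((5 - 4)/5) = 0.
Since k = 0, no intermediate fraction beyond p_3/q_3 has denominator <= 5, so the convergent 19/5 is the closest (its error is |155*5 - 19*41|/(41*5) = 4/205).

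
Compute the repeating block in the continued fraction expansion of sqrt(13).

[3; (1, 1, 1, 1, 6)]

Write x_i = (sqrt(13) + m_i)/d_i with (m_0, d_0) = (0, 1). a_0 = floor(sqrt(13)) = 3, since 3^2 = 9 <= 13 < 16 = 4^2.
Iterate m_{i+1} = d_i*a_i - m_i, d_{i+1} = (13 - m_{i+1}^2)/d_i, a_{i+1} = floor((a_0 + m_{i+1})/d_{i+1}):
  m_1 = 1*3 - 0 = 3, d_1 = (13 - 3^2)/1 = 4/1 = 4, a_1 = floor((3 + 3)/4) = 1.
  m_2 = 4*1 - 3 = 1, d_2 = (13 - 1^2)/4 = 12/4 = 3, a_2 = floor((3 + 1)/3) = 1.
  m_3 = 3*1 - 1 = 2, d_3 = (13 - 2^2)/3 = 9/3 = 3, a_3 = floor((3 + 2)/3) = 1.
  m_4 = 3*1 - 2 = 1, d_4 = (13 - 1^2)/3 = 12/3 = 4, a_4 = floor((3 + 1)/4) = 1.
  m_5 = 4*1 - 1 = 3, d_5 = (13 - 3^2)/4 = 4/4 = 1, a_5 = floor((3 + 3)/1) = 6.
  m_6 = 1*6 - 3 = 3, d_6 = (13 - 3^2)/1 = 4/1 = 4: (m_6, d_6) = (m_1, d_1) = (3, 4), so from here the quotients repeat a_1, ..., a_5; the period length is 5.
Hence the expansion of sqrt(13) is a_0 = 3 followed by the repeating block 1, 1, 1, 1, 6 (period 5).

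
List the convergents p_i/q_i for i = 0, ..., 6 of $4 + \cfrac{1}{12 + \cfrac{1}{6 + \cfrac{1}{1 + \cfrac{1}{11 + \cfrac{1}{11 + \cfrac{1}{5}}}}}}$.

Using the convergent recurrence p_i = a_i*p_{i-1} + p_{i-2}, q_i = a_i*q_{i-1} + q_{i-2} with p_{-2}=0, p_{-1}=1, q_{-2}=1, q_{-1}=0:
  i=0: a_0=4, p_0 = 4*1 + 0 = 4, q_0 = 4*0 + 1 = 1.
  i=1: a_1=12, p_1 = 12*4 + 1 = 49, q_1 = 12*1 + 0 = 12.
  i=2: a_2=6, p_2 = 6*49 + 4 = 298, q_2 = 6*12 + 1 = 73.
  i=3: a_3=1, p_3 = 1*298 + 49 = 347, q_3 = 1*73 + 12 = 85.
  i=4: a_4=11, p_4 = 11*347 + 298 = 4115, q_4 = 11*85 + 73 = 1008.
  i=5: a_5=11, p_5 = 11*4115 + 347 = 45612, q_5 = 11*1008 + 85 = 11173.
  i=6: a_6=5, p_6 = 5*45612 + 4115 = 232175, q_6 = 5*11173 + 1008 = 56873.

4/1, 49/12, 298/73, 347/85, 4115/1008, 45612/11173, 232175/56873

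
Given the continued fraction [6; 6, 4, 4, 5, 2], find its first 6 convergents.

6/1, 37/6, 154/25, 653/106, 3419/555, 7491/1216

Using the convergent recurrence p_i = a_i*p_{i-1} + p_{i-2}, q_i = a_i*q_{i-1} + q_{i-2} with p_{-2}=0, p_{-1}=1, q_{-2}=1, q_{-1}=0:
  i=0: a_0=6, p_0 = 6*1 + 0 = 6, q_0 = 6*0 + 1 = 1.
  i=1: a_1=6, p_1 = 6*6 + 1 = 37, q_1 = 6*1 + 0 = 6.
  i=2: a_2=4, p_2 = 4*37 + 6 = 154, q_2 = 4*6 + 1 = 25.
  i=3: a_3=4, p_3 = 4*154 + 37 = 653, q_3 = 4*25 + 6 = 106.
  i=4: a_4=5, p_4 = 5*653 + 154 = 3419, q_4 = 5*106 + 25 = 555.
  i=5: a_5=2, p_5 = 2*3419 + 653 = 7491, q_5 = 2*555 + 106 = 1216.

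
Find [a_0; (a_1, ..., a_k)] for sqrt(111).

[10; (1, 1, 6, 1, 1, 20)]

Write x_i = (sqrt(111) + m_i)/d_i with (m_0, d_0) = (0, 1). a_0 = floor(sqrt(111)) = 10, since 10^2 = 100 <= 111 < 121 = 11^2.
Iterate m_{i+1} = d_i*a_i - m_i, d_{i+1} = (111 - m_{i+1}^2)/d_i, a_{i+1} = floor((a_0 + m_{i+1})/d_{i+1}):
  m_1 = 1*10 - 0 = 10, d_1 = (111 - 10^2)/1 = 11/1 = 11, a_1 = floor((10 + 10)/11) = 1.
  m_2 = 11*1 - 10 = 1, d_2 = (111 - 1^2)/11 = 110/11 = 10, a_2 = floor((10 + 1)/10) = 1.
  m_3 = 10*1 - 1 = 9, d_3 = (111 - 9^2)/10 = 30/10 = 3, a_3 = floor((10 + 9)/3) = 6.
  m_4 = 3*6 - 9 = 9, d_4 = (111 - 9^2)/3 = 30/3 = 10, a_4 = floor((10 + 9)/10) = 1.
  m_5 = 10*1 - 9 = 1, d_5 = (111 - 1^2)/10 = 110/10 = 11, a_5 = floor((10 + 1)/11) = 1.
  m_6 = 11*1 - 1 = 10, d_6 = (111 - 10^2)/11 = 11/11 = 1, a_6 = floor((10 + 10)/1) = 20.
  m_7 = 1*20 - 10 = 10, d_7 = (111 - 10^2)/1 = 11/1 = 11: (m_7, d_7) = (m_1, d_1) = (10, 11), so from here the quotients repeat a_1, ..., a_6; the period length is 6.
Hence the expansion of sqrt(111) is a_0 = 10 followed by the repeating block 1, 1, 6, 1, 1, 20 (period 6).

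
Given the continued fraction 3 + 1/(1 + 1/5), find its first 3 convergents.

Using the convergent recurrence p_i = a_i*p_{i-1} + p_{i-2}, q_i = a_i*q_{i-1} + q_{i-2} with p_{-2}=0, p_{-1}=1, q_{-2}=1, q_{-1}=0:
  i=0: a_0=3, p_0 = 3*1 + 0 = 3, q_0 = 3*0 + 1 = 1.
  i=1: a_1=1, p_1 = 1*3 + 1 = 4, q_1 = 1*1 + 0 = 1.
  i=2: a_2=5, p_2 = 5*4 + 3 = 23, q_2 = 5*1 + 1 = 6.

3/1, 4/1, 23/6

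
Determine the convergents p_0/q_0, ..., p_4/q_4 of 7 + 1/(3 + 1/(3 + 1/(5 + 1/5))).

Using the convergent recurrence p_i = a_i*p_{i-1} + p_{i-2}, q_i = a_i*q_{i-1} + q_{i-2} with p_{-2}=0, p_{-1}=1, q_{-2}=1, q_{-1}=0:
  i=0: a_0=7, p_0 = 7*1 + 0 = 7, q_0 = 7*0 + 1 = 1.
  i=1: a_1=3, p_1 = 3*7 + 1 = 22, q_1 = 3*1 + 0 = 3.
  i=2: a_2=3, p_2 = 3*22 + 7 = 73, q_2 = 3*3 + 1 = 10.
  i=3: a_3=5, p_3 = 5*73 + 22 = 387, q_3 = 5*10 + 3 = 53.
  i=4: a_4=5, p_4 = 5*387 + 73 = 2008, q_4 = 5*53 + 10 = 275.

7/1, 22/3, 73/10, 387/53, 2008/275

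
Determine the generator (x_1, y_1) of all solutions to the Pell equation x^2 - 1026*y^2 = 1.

(x, y) = (1025, 32)

First expand sqrt(1026) as a continued fraction. With x_i = (sqrt(1026) + m_i)/d_i and (m_0, d_0) = (0, 1): a_0 = floor(sqrt(1026)) = 32, since 32^2 = 1024 <= 1026 < 1089 = 33^2.
Iterate m_{i+1} = d_i*a_i - m_i, d_{i+1} = (1026 - m_{i+1}^2)/d_i, a_{i+1} = floor((a_0 + m_{i+1})/d_{i+1}):
  m_1 = 1*32 - 0 = 32, d_1 = (1026 - 32^2)/1 = 2/1 = 2, a_1 = floor((32 + 32)/2) = 32.
  m_2 = 2*32 - 32 = 32, d_2 = (1026 - 32^2)/2 = 2/2 = 1, a_2 = floor((32 + 32)/1) = 64.
  m_3 = 1*64 - 32 = 32, d_3 = (1026 - 32^2)/1 = 2/1 = 2: (m_3, d_3) = (m_1, d_1) = (32, 2), so from here the quotients repeat a_1, a_2; the period length is 2.
So sqrt(1026) = [32; (32, 64)] with period length k = 2.
k is even, so the fundamental solution of x^2 - 1026y^2 = 1 is (p_{k-1}, q_{k-1}) = (p_1, q_1); compute convergents through index 1.
Convergents (p_i = a_i*p_{i-1} + p_{i-2}, q_i = a_i*q_{i-1} + q_{i-2} with p_{-2}=0, p_{-1}=1, q_{-2}=1, q_{-1}=0):
  i=0: a_0=32, p_0 = 32*1 + 0 = 32, q_0 = 32*0 + 1 = 1.
  i=1: a_1=32, p_1 = 32*32 + 1 = 1025, q_1 = 32*1 + 0 = 32.
Check: 1025^2 - 1026*32^2 = 1050625 - 1050624 = 1, so (x, y) = (1025, 32) solves the equation, and by the theorem it is the least positive solution.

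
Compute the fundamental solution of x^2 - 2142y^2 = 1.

First expand sqrt(2142) as a continued fraction. With x_i = (sqrt(2142) + m_i)/d_i and (m_0, d_0) = (0, 1): a_0 = floor(sqrt(2142)) = 46, since 46^2 = 2116 <= 2142 < 2209 = 47^2.
Iterate m_{i+1} = d_i*a_i - m_i, d_{i+1} = (2142 - m_{i+1}^2)/d_i, a_{i+1} = floor((a_0 + m_{i+1})/d_{i+1}):
  m_1 = 1*46 - 0 = 46, d_1 = (2142 - 46^2)/1 = 26/1 = 26, a_1 = floor((46 + 46)/26) = 3.
  m_2 = 26*3 - 46 = 32, d_2 = (2142 - 32^2)/26 = 1118/26 = 43, a_2 = floor((46 + 32)/43) = 1.
  m_3 = 43*1 - 32 = 11, d_3 = (2142 - 11^2)/43 = 2021/43 = 47, a_3 = floor((46 + 11)/47) = 1.
  m_4 = 47*1 - 11 = 36, d_4 = (2142 - 36^2)/47 = 846/47 = 18, a_4 = floor((46 + 36)/18) = 4.
  m_5 = 18*4 - 36 = 36, d_5 = (2142 - 36^2)/18 = 846/18 = 47, a_5 = floor((46 + 36)/47) = 1.
  m_6 = 47*1 - 36 = 11, d_6 = (2142 - 11^2)/47 = 2021/47 = 43, a_6 = floor((46 + 11)/43) = 1.
  m_7 = 43*1 - 11 = 32, d_7 = (2142 - 32^2)/43 = 1118/43 = 26, a_7 = floor((46 + 32)/26) = 3.
  m_8 = 26*3 - 32 = 46, d_8 = (2142 - 46^2)/26 = 26/26 = 1, a_8 = floor((46 + 46)/1) = 92.
  m_9 = 1*92 - 46 = 46, d_9 = (2142 - 46^2)/1 = 26/1 = 26: (m_9, d_9) = (m_1, d_1) = (46, 26), so from here the quotients repeat a_1, ..., a_8; the period length is 8.
So sqrt(2142) = [46; (3, 1, 1, 4, 1, 1, 3, 92)] with period length k = 8.
k is even, so the fundamental solution of x^2 - 2142y^2 = 1 is (p_{k-1}, q_{k-1}) = (p_7, q_7); compute convergents through index 7.
Convergents (p_i = a_i*p_{i-1} + p_{i-2}, q_i = a_i*q_{i-1} + q_{i-2} with p_{-2}=0, p_{-1}=1, q_{-2}=1, q_{-1}=0):
  i=0: a_0=46, p_0 = 46*1 + 0 = 46, q_0 = 46*0 + 1 = 1.
  i=1: a_1=3, p_1 = 3*46 + 1 = 139, q_1 = 3*1 + 0 = 3.
  i=2: a_2=1, p_2 = 1*139 + 46 = 185, q_2 = 1*3 + 1 = 4.
  i=3: a_3=1, p_3 = 1*185 + 139 = 324, q_3 = 1*4 + 3 = 7.
  i=4: a_4=4, p_4 = 4*324 + 185 = 1481, q_4 = 4*7 + 4 = 32.
  i=5: a_5=1, p_5 = 1*1481 + 324 = 1805, q_5 = 1*32 + 7 = 39.
  i=6: a_6=1, p_6 = 1*1805 + 1481 = 3286, q_6 = 1*39 + 32 = 71.
  i=7: a_7=3, p_7 = 3*3286 + 1805 = 11663, q_7 = 3*71 + 39 = 252.
Check: 11663^2 - 2142*252^2 = 136025569 - 136025568 = 1, so (x, y) = (11663, 252) solves the equation, and by the theorem it is the least positive solution.

(x, y) = (11663, 252)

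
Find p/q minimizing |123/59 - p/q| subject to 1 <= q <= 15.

Expand x = 123/59 as a continued fraction with the Euclidean algorithm:
  123 = 2*59 + 5, so a_0 = 2.
  59 = 11*5 + 4, so a_1 = 11.
  5 = 1*4 + 1, so a_2 = 1.
  4 = 4*1 + 0, so a_3 = 4.
so x = [2; 11, 1, 4].
Convergents (p_i = a_i*p_{i-1} + p_{i-2}, q_i = a_i*q_{i-1} + q_{i-2} with p_{-2}=0, p_{-1}=1, q_{-2}=1, q_{-1}=0), until the denominator exceeds 15:
  i=0: a_0=2, p_0 = 2*1 + 0 = 2, q_0 = 2*0 + 1 = 1.
  i=1: a_1=11, p_1 = 11*2 + 1 = 23, q_1 = 11*1 + 0 = 11.
  i=2: a_2=1, p_2 = 1*23 + 2 = 25, q_2 = 1*11 + 1 = 12.
  i=3: a_3=4, p_3 = 4*25 + 23 = 123, q_3 = 4*12 + 11 = 59.
q_3 = 59 > 15, so the last convergent with denominator <= 15 is p_2/q_2 = 25/12.
The closest fraction with denominator <= 15 is either p_2/q_2 or the intermediate fraction (k*p_2 + p_1)/(k*q_2 + q_1) with the largest k >= 1 whose denominator stays <= 15; these approach x as k grows, and every other convergent or intermediate fraction in range is farther away.
Largest k: floor((15 - q_1)/q_2) = floor((15 - 11)/12) = 0.
Since k = 0, no intermediate fraction beyond p_2/q_2 has denominator <= 15, so the convergent 25/12 is the closest (its error is |123*12 - 25*59|/(59*12) = 1/708).

25/12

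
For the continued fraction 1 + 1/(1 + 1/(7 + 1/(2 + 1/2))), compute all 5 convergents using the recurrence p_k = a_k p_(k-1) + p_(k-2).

1/1, 2/1, 15/8, 32/17, 79/42

Using the convergent recurrence p_i = a_i*p_{i-1} + p_{i-2}, q_i = a_i*q_{i-1} + q_{i-2} with p_{-2}=0, p_{-1}=1, q_{-2}=1, q_{-1}=0:
  i=0: a_0=1, p_0 = 1*1 + 0 = 1, q_0 = 1*0 + 1 = 1.
  i=1: a_1=1, p_1 = 1*1 + 1 = 2, q_1 = 1*1 + 0 = 1.
  i=2: a_2=7, p_2 = 7*2 + 1 = 15, q_2 = 7*1 + 1 = 8.
  i=3: a_3=2, p_3 = 2*15 + 2 = 32, q_3 = 2*8 + 1 = 17.
  i=4: a_4=2, p_4 = 2*32 + 15 = 79, q_4 = 2*17 + 8 = 42.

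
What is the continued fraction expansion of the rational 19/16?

Run the Euclidean algorithm on 19 and 16; the successive quotients are the partial quotients a_0, a_1, ... (each step inverts the fractional part left over by the previous one):
  19 = 1*16 + 3, so a_0 = 1.
  16 = 5*3 + 1, so a_1 = 5.
  3 = 3*1 + 0, so a_2 = 3.
The remainder reaches 0 after 3 divisions, so the expansion has 3 partial quotients, read off in order.

[1; 5, 3]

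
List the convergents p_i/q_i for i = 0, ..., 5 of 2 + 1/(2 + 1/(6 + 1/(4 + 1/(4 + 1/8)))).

2/1, 5/2, 32/13, 133/54, 564/229, 4645/1886

Using the convergent recurrence p_i = a_i*p_{i-1} + p_{i-2}, q_i = a_i*q_{i-1} + q_{i-2} with p_{-2}=0, p_{-1}=1, q_{-2}=1, q_{-1}=0:
  i=0: a_0=2, p_0 = 2*1 + 0 = 2, q_0 = 2*0 + 1 = 1.
  i=1: a_1=2, p_1 = 2*2 + 1 = 5, q_1 = 2*1 + 0 = 2.
  i=2: a_2=6, p_2 = 6*5 + 2 = 32, q_2 = 6*2 + 1 = 13.
  i=3: a_3=4, p_3 = 4*32 + 5 = 133, q_3 = 4*13 + 2 = 54.
  i=4: a_4=4, p_4 = 4*133 + 32 = 564, q_4 = 4*54 + 13 = 229.
  i=5: a_5=8, p_5 = 8*564 + 133 = 4645, q_5 = 8*229 + 54 = 1886.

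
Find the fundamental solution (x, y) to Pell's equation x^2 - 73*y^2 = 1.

(x, y) = (2281249, 267000)

First expand sqrt(73) as a continued fraction. With x_i = (sqrt(73) + m_i)/d_i and (m_0, d_0) = (0, 1): a_0 = floor(sqrt(73)) = 8, since 8^2 = 64 <= 73 < 81 = 9^2.
Iterate m_{i+1} = d_i*a_i - m_i, d_{i+1} = (73 - m_{i+1}^2)/d_i, a_{i+1} = floor((a_0 + m_{i+1})/d_{i+1}):
  m_1 = 1*8 - 0 = 8, d_1 = (73 - 8^2)/1 = 9/1 = 9, a_1 = floor((8 + 8)/9) = 1.
  m_2 = 9*1 - 8 = 1, d_2 = (73 - 1^2)/9 = 72/9 = 8, a_2 = floor((8 + 1)/8) = 1.
  m_3 = 8*1 - 1 = 7, d_3 = (73 - 7^2)/8 = 24/8 = 3, a_3 = floor((8 + 7)/3) = 5.
  m_4 = 3*5 - 7 = 8, d_4 = (73 - 8^2)/3 = 9/3 = 3, a_4 = floor((8 + 8)/3) = 5.
  m_5 = 3*5 - 8 = 7, d_5 = (73 - 7^2)/3 = 24/3 = 8, a_5 = floor((8 + 7)/8) = 1.
  m_6 = 8*1 - 7 = 1, d_6 = (73 - 1^2)/8 = 72/8 = 9, a_6 = floor((8 + 1)/9) = 1.
  m_7 = 9*1 - 1 = 8, d_7 = (73 - 8^2)/9 = 9/9 = 1, a_7 = floor((8 + 8)/1) = 16.
  m_8 = 1*16 - 8 = 8, d_8 = (73 - 8^2)/1 = 9/1 = 9: (m_8, d_8) = (m_1, d_1) = (8, 9), so from here the quotients repeat a_1, ..., a_7; the period length is 7.
So sqrt(73) = [8; (1, 1, 5, 5, 1, 1, 16)] with period length k = 7.
k is odd, so (p_{k-1}, q_{k-1}) only solves x^2 - 73y^2 = -1 and the fundamental solution of x^2 - 73y^2 = 1 is (p_{2k-1}, q_{2k-1}) = (p_13, q_13); compute convergents through index 13, running through the period twice.
Convergents (p_i = a_i*p_{i-1} + p_{i-2}, q_i = a_i*q_{i-1} + q_{i-2} with p_{-2}=0, p_{-1}=1, q_{-2}=1, q_{-1}=0):
  i=0: a_0=8, p_0 = 8*1 + 0 = 8, q_0 = 8*0 + 1 = 1.
  i=1: a_1=1, p_1 = 1*8 + 1 = 9, q_1 = 1*1 + 0 = 1.
  i=2: a_2=1, p_2 = 1*9 + 8 = 17, q_2 = 1*1 + 1 = 2.
  i=3: a_3=5, p_3 = 5*17 + 9 = 94, q_3 = 5*2 + 1 = 11.
  i=4: a_4=5, p_4 = 5*94 + 17 = 487, q_4 = 5*11 + 2 = 57.
  i=5: a_5=1, p_5 = 1*487 + 94 = 581, q_5 = 1*57 + 11 = 68.
  i=6: a_6=1, p_6 = 1*581 + 487 = 1068, q_6 = 1*68 + 57 = 125.
  i=7: a_7=16, p_7 = 16*1068 + 581 = 17669, q_7 = 16*125 + 68 = 2068.
  i=8: a_8=1, p_8 = 1*17669 + 1068 = 18737, q_8 = 1*2068 + 125 = 2193.
  i=9: a_9=1, p_9 = 1*18737 + 17669 = 36406, q_9 = 1*2193 + 2068 = 4261.
  i=10: a_10=5, p_10 = 5*36406 + 18737 = 200767, q_10 = 5*4261 + 2193 = 23498.
  i=11: a_11=5, p_11 = 5*200767 + 36406 = 1040241, q_11 = 5*23498 + 4261 = 121751.
  i=12: a_12=1, p_12 = 1*1040241 + 200767 = 1241008, q_12 = 1*121751 + 23498 = 145249.
  i=13: a_13=1, p_13 = 1*1241008 + 1040241 = 2281249, q_13 = 1*145249 + 121751 = 267000.
Indeed p_6^2 - 73*q_6^2 = 1140624 - 1140625 = -1, not +1.
Check: 2281249^2 - 73*267000^2 = 5204097000001 - 5204097000000 = 1, so (x, y) = (2281249, 267000) solves the equation, and by the theorem it is the least positive solution.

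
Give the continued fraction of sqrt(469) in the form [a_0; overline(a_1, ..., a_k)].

Write x_i = (sqrt(469) + m_i)/d_i with (m_0, d_0) = (0, 1). a_0 = floor(sqrt(469)) = 21, since 21^2 = 441 <= 469 < 484 = 22^2.
Iterate m_{i+1} = d_i*a_i - m_i, d_{i+1} = (469 - m_{i+1}^2)/d_i, a_{i+1} = floor((a_0 + m_{i+1})/d_{i+1}):
  m_1 = 1*21 - 0 = 21, d_1 = (469 - 21^2)/1 = 28/1 = 28, a_1 = floor((21 + 21)/28) = 1.
  m_2 = 28*1 - 21 = 7, d_2 = (469 - 7^2)/28 = 420/28 = 15, a_2 = floor((21 + 7)/15) = 1.
  m_3 = 15*1 - 7 = 8, d_3 = (469 - 8^2)/15 = 405/15 = 27, a_3 = floor((21 + 8)/27) = 1.
  m_4 = 27*1 - 8 = 19, d_4 = (469 - 19^2)/27 = 108/27 = 4, a_4 = floor((21 + 19)/4) = 10.
  m_5 = 4*10 - 19 = 21, d_5 = (469 - 21^2)/4 = 28/4 = 7, a_5 = floor((21 + 21)/7) = 6.
  m_6 = 7*6 - 21 = 21, d_6 = (469 - 21^2)/7 = 28/7 = 4, a_6 = floor((21 + 21)/4) = 10.
  m_7 = 4*10 - 21 = 19, d_7 = (469 - 19^2)/4 = 108/4 = 27, a_7 = floor((21 + 19)/27) = 1.
  m_8 = 27*1 - 19 = 8, d_8 = (469 - 8^2)/27 = 405/27 = 15, a_8 = floor((21 + 8)/15) = 1.
  m_9 = 15*1 - 8 = 7, d_9 = (469 - 7^2)/15 = 420/15 = 28, a_9 = floor((21 + 7)/28) = 1.
  m_10 = 28*1 - 7 = 21, d_10 = (469 - 21^2)/28 = 28/28 = 1, a_10 = floor((21 + 21)/1) = 42.
  m_11 = 1*42 - 21 = 21, d_11 = (469 - 21^2)/1 = 28/1 = 28: (m_11, d_11) = (m_1, d_1) = (21, 28), so from here the quotients repeat a_1, ..., a_10; the period length is 10.
Hence the expansion of sqrt(469) is a_0 = 21 followed by the repeating block 1, 1, 1, 10, 6, 10, 1, 1, 1, 42 (period 10).

[21; overline(1, 1, 1, 10, 6, 10, 1, 1, 1, 42)]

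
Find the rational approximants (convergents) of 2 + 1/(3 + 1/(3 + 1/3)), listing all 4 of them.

2/1, 7/3, 23/10, 76/33

Using the convergent recurrence p_i = a_i*p_{i-1} + p_{i-2}, q_i = a_i*q_{i-1} + q_{i-2} with p_{-2}=0, p_{-1}=1, q_{-2}=1, q_{-1}=0:
  i=0: a_0=2, p_0 = 2*1 + 0 = 2, q_0 = 2*0 + 1 = 1.
  i=1: a_1=3, p_1 = 3*2 + 1 = 7, q_1 = 3*1 + 0 = 3.
  i=2: a_2=3, p_2 = 3*7 + 2 = 23, q_2 = 3*3 + 1 = 10.
  i=3: a_3=3, p_3 = 3*23 + 7 = 76, q_3 = 3*10 + 3 = 33.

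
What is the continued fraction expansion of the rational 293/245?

[1; 5, 9, 1, 1, 2]

Run the Euclidean algorithm on 293 and 245; the successive quotients are the partial quotients a_0, a_1, ... (each step inverts the fractional part left over by the previous one):
  293 = 1*245 + 48, so a_0 = 1.
  245 = 5*48 + 5, so a_1 = 5.
  48 = 9*5 + 3, so a_2 = 9.
  5 = 1*3 + 2, so a_3 = 1.
  3 = 1*2 + 1, so a_4 = 1.
  2 = 2*1 + 0, so a_5 = 2.
The remainder reaches 0 after 6 divisions, so the expansion has 6 partial quotients, read off in order.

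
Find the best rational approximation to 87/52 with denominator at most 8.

5/3

Expand x = 87/52 as a continued fraction with the Euclidean algorithm:
  87 = 1*52 + 35, so a_0 = 1.
  52 = 1*35 + 17, so a_1 = 1.
  35 = 2*17 + 1, so a_2 = 2.
  17 = 17*1 + 0, so a_3 = 17.
so x = [1; 1, 2, 17].
Convergents (p_i = a_i*p_{i-1} + p_{i-2}, q_i = a_i*q_{i-1} + q_{i-2} with p_{-2}=0, p_{-1}=1, q_{-2}=1, q_{-1}=0), until the denominator exceeds 8:
  i=0: a_0=1, p_0 = 1*1 + 0 = 1, q_0 = 1*0 + 1 = 1.
  i=1: a_1=1, p_1 = 1*1 + 1 = 2, q_1 = 1*1 + 0 = 1.
  i=2: a_2=2, p_2 = 2*2 + 1 = 5, q_2 = 2*1 + 1 = 3.
  i=3: a_3=17, p_3 = 17*5 + 2 = 87, q_3 = 17*3 + 1 = 52.
q_3 = 52 > 8, so the last convergent with denominator <= 8 is p_2/q_2 = 5/3.
The closest fraction with denominator <= 8 is either p_2/q_2 or the intermediate fraction (k*p_2 + p_1)/(k*q_2 + q_1) with the largest k >= 1 whose denominator stays <= 8; these approach x as k grows, and every other convergent or intermediate fraction in range is farther away.
Largest k: floor((8 - q_1)/q_2) = floor((8 - 1)/3) = 2.
That gives (2*5 + 2)/(2*3 + 1) = 12/7.
Compare the errors: |x - 5/3| = |87*3 - 5*52|/(52*3) = 1/156, and |x - 12/7| = |87*7 - 12*52|/(52*7) = 15/364.
Cross-multiplying, 1*364 = 364 < 2340 = 15*156, so 1/156 is smaller: the convergent 5/3 is closer to x than 12/7.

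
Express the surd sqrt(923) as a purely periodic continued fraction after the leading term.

Write x_i = (sqrt(923) + m_i)/d_i with (m_0, d_0) = (0, 1). a_0 = floor(sqrt(923)) = 30, since 30^2 = 900 <= 923 < 961 = 31^2.
Iterate m_{i+1} = d_i*a_i - m_i, d_{i+1} = (923 - m_{i+1}^2)/d_i, a_{i+1} = floor((a_0 + m_{i+1})/d_{i+1}):
  m_1 = 1*30 - 0 = 30, d_1 = (923 - 30^2)/1 = 23/1 = 23, a_1 = floor((30 + 30)/23) = 2.
  m_2 = 23*2 - 30 = 16, d_2 = (923 - 16^2)/23 = 667/23 = 29, a_2 = floor((30 + 16)/29) = 1.
  m_3 = 29*1 - 16 = 13, d_3 = (923 - 13^2)/29 = 754/29 = 26, a_3 = floor((30 + 13)/26) = 1.
  m_4 = 26*1 - 13 = 13, d_4 = (923 - 13^2)/26 = 754/26 = 29, a_4 = floor((30 + 13)/29) = 1.
  m_5 = 29*1 - 13 = 16, d_5 = (923 - 16^2)/29 = 667/29 = 23, a_5 = floor((30 + 16)/23) = 2.
  m_6 = 23*2 - 16 = 30, d_6 = (923 - 30^2)/23 = 23/23 = 1, a_6 = floor((30 + 30)/1) = 60.
  m_7 = 1*60 - 30 = 30, d_7 = (923 - 30^2)/1 = 23/1 = 23: (m_7, d_7) = (m_1, d_1) = (30, 23), so from here the quotients repeat a_1, ..., a_6; the period length is 6.
Hence the expansion of sqrt(923) is a_0 = 30 followed by the repeating block 2, 1, 1, 1, 2, 60 (period 6).

[30; (2, 1, 1, 1, 2, 60)]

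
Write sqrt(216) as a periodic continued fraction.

Write x_i = (sqrt(216) + m_i)/d_i with (m_0, d_0) = (0, 1). a_0 = floor(sqrt(216)) = 14, since 14^2 = 196 <= 216 < 225 = 15^2.
Iterate m_{i+1} = d_i*a_i - m_i, d_{i+1} = (216 - m_{i+1}^2)/d_i, a_{i+1} = floor((a_0 + m_{i+1})/d_{i+1}):
  m_1 = 1*14 - 0 = 14, d_1 = (216 - 14^2)/1 = 20/1 = 20, a_1 = floor((14 + 14)/20) = 1.
  m_2 = 20*1 - 14 = 6, d_2 = (216 - 6^2)/20 = 180/20 = 9, a_2 = floor((14 + 6)/9) = 2.
  m_3 = 9*2 - 6 = 12, d_3 = (216 - 12^2)/9 = 72/9 = 8, a_3 = floor((14 + 12)/8) = 3.
  m_4 = 8*3 - 12 = 12, d_4 = (216 - 12^2)/8 = 72/8 = 9, a_4 = floor((14 + 12)/9) = 2.
  m_5 = 9*2 - 12 = 6, d_5 = (216 - 6^2)/9 = 180/9 = 20, a_5 = floor((14 + 6)/20) = 1.
  m_6 = 20*1 - 6 = 14, d_6 = (216 - 14^2)/20 = 20/20 = 1, a_6 = floor((14 + 14)/1) = 28.
  m_7 = 1*28 - 14 = 14, d_7 = (216 - 14^2)/1 = 20/1 = 20: (m_7, d_7) = (m_1, d_1) = (14, 20), so from here the quotients repeat a_1, ..., a_6; the period length is 6.
Hence the expansion of sqrt(216) is a_0 = 14 followed by the repeating block 1, 2, 3, 2, 1, 28 (period 6).

[14; (1, 2, 3, 2, 1, 28)]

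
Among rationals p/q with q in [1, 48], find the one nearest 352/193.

31/17

Expand x = 352/193 as a continued fraction with the Euclidean algorithm:
  352 = 1*193 + 159, so a_0 = 1.
  193 = 1*159 + 34, so a_1 = 1.
  159 = 4*34 + 23, so a_2 = 4.
  34 = 1*23 + 11, so a_3 = 1.
  23 = 2*11 + 1, so a_4 = 2.
  11 = 11*1 + 0, so a_5 = 11.
so x = [1; 1, 4, 1, 2, 11].
Convergents (p_i = a_i*p_{i-1} + p_{i-2}, q_i = a_i*q_{i-1} + q_{i-2} with p_{-2}=0, p_{-1}=1, q_{-2}=1, q_{-1}=0), until the denominator exceeds 48:
  i=0: a_0=1, p_0 = 1*1 + 0 = 1, q_0 = 1*0 + 1 = 1.
  i=1: a_1=1, p_1 = 1*1 + 1 = 2, q_1 = 1*1 + 0 = 1.
  i=2: a_2=4, p_2 = 4*2 + 1 = 9, q_2 = 4*1 + 1 = 5.
  i=3: a_3=1, p_3 = 1*9 + 2 = 11, q_3 = 1*5 + 1 = 6.
  i=4: a_4=2, p_4 = 2*11 + 9 = 31, q_4 = 2*6 + 5 = 17.
  i=5: a_5=11, p_5 = 11*31 + 11 = 352, q_5 = 11*17 + 6 = 193.
q_5 = 193 > 48, so the last convergent with denominator <= 48 is p_4/q_4 = 31/17.
The closest fraction with denominator <= 48 is either p_4/q_4 or the intermediate fraction (k*p_4 + p_3)/(k*q_4 + q_3) with the largest k >= 1 whose denominator stays <= 48; these approach x as k grows, and every other convergent or intermediate fraction in range is farther away.
Largest k: floor((48 - q_3)/q_4) = floor((48 - 6)/17) = 2.
That gives (2*31 + 11)/(2*17 + 6) = 73/40.
Compare the errors: |x - 31/17| = |352*17 - 31*193|/(193*17) = 1/3281, and |x - 73/40| = |352*40 - 73*193|/(193*40) = 9/7720.
Cross-multiplying, 1*7720 = 7720 < 29529 = 9*3281, so 1/3281 is smaller: the convergent 31/17 is closer to x than 73/40.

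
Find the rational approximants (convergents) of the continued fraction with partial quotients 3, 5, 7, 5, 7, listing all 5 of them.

3/1, 16/5, 115/36, 591/185, 4252/1331

Using the convergent recurrence p_i = a_i*p_{i-1} + p_{i-2}, q_i = a_i*q_{i-1} + q_{i-2} with p_{-2}=0, p_{-1}=1, q_{-2}=1, q_{-1}=0:
  i=0: a_0=3, p_0 = 3*1 + 0 = 3, q_0 = 3*0 + 1 = 1.
  i=1: a_1=5, p_1 = 5*3 + 1 = 16, q_1 = 5*1 + 0 = 5.
  i=2: a_2=7, p_2 = 7*16 + 3 = 115, q_2 = 7*5 + 1 = 36.
  i=3: a_3=5, p_3 = 5*115 + 16 = 591, q_3 = 5*36 + 5 = 185.
  i=4: a_4=7, p_4 = 7*591 + 115 = 4252, q_4 = 7*185 + 36 = 1331.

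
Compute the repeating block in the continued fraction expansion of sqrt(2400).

Write x_i = (sqrt(2400) + m_i)/d_i with (m_0, d_0) = (0, 1). a_0 = floor(sqrt(2400)) = 48, since 48^2 = 2304 <= 2400 < 2401 = 49^2.
Iterate m_{i+1} = d_i*a_i - m_i, d_{i+1} = (2400 - m_{i+1}^2)/d_i, a_{i+1} = floor((a_0 + m_{i+1})/d_{i+1}):
  m_1 = 1*48 - 0 = 48, d_1 = (2400 - 48^2)/1 = 96/1 = 96, a_1 = floor((48 + 48)/96) = 1.
  m_2 = 96*1 - 48 = 48, d_2 = (2400 - 48^2)/96 = 96/96 = 1, a_2 = floor((48 + 48)/1) = 96.
  m_3 = 1*96 - 48 = 48, d_3 = (2400 - 48^2)/1 = 96/1 = 96: (m_3, d_3) = (m_1, d_1) = (48, 96), so from here the quotients repeat a_1, a_2; the period length is 2.
Hence the expansion of sqrt(2400) is a_0 = 48 followed by the repeating block 1, 96 (period 2).

[48; (1, 96)]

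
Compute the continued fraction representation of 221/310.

Run the Euclidean algorithm on 221 and 310; the successive quotients are the partial quotients a_0, a_1, ... (each step inverts the fractional part left over by the previous one):
  221 = 0*310 + 221, so a_0 = 0.
  310 = 1*221 + 89, so a_1 = 1.
  221 = 2*89 + 43, so a_2 = 2.
  89 = 2*43 + 3, so a_3 = 2.
  43 = 14*3 + 1, so a_4 = 14.
  3 = 3*1 + 0, so a_5 = 3.
The remainder reaches 0 after 6 divisions, so the expansion has 6 partial quotients, read off in order.

[0; 1, 2, 2, 14, 3]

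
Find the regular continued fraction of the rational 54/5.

[10; 1, 4]

Run the Euclidean algorithm on 54 and 5; the successive quotients are the partial quotients a_0, a_1, ... (each step inverts the fractional part left over by the previous one):
  54 = 10*5 + 4, so a_0 = 10.
  5 = 1*4 + 1, so a_1 = 1.
  4 = 4*1 + 0, so a_2 = 4.
The remainder reaches 0 after 3 divisions, so the expansion has 3 partial quotients, read off in order.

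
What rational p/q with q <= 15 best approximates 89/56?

19/12

Expand x = 89/56 as a continued fraction with the Euclidean algorithm:
  89 = 1*56 + 33, so a_0 = 1.
  56 = 1*33 + 23, so a_1 = 1.
  33 = 1*23 + 10, so a_2 = 1.
  23 = 2*10 + 3, so a_3 = 2.
  10 = 3*3 + 1, so a_4 = 3.
  3 = 3*1 + 0, so a_5 = 3.
so x = [1; 1, 1, 2, 3, 3].
Convergents (p_i = a_i*p_{i-1} + p_{i-2}, q_i = a_i*q_{i-1} + q_{i-2} with p_{-2}=0, p_{-1}=1, q_{-2}=1, q_{-1}=0), until the denominator exceeds 15:
  i=0: a_0=1, p_0 = 1*1 + 0 = 1, q_0 = 1*0 + 1 = 1.
  i=1: a_1=1, p_1 = 1*1 + 1 = 2, q_1 = 1*1 + 0 = 1.
  i=2: a_2=1, p_2 = 1*2 + 1 = 3, q_2 = 1*1 + 1 = 2.
  i=3: a_3=2, p_3 = 2*3 + 2 = 8, q_3 = 2*2 + 1 = 5.
  i=4: a_4=3, p_4 = 3*8 + 3 = 27, q_4 = 3*5 + 2 = 17.
q_4 = 17 > 15, so the last convergent with denominator <= 15 is p_3/q_3 = 8/5.
The closest fraction with denominator <= 15 is either p_3/q_3 or the intermediate fraction (k*p_3 + p_2)/(k*q_3 + q_2) with the largest k >= 1 whose denominator stays <= 15; these approach x as k grows, and every other convergent or intermediate fraction in range is farther away.
Largest k: floor((15 - q_2)/q_3) = floor((15 - 2)/5) = 2.
That gives (2*8 + 3)/(2*5 + 2) = 19/12.
Compare the errors: |x - 8/5| = |89*5 - 8*56|/(56*5) = 3/280, and |x - 19/12| = |89*12 - 19*56|/(56*12) = 4/672.
Cross-multiplying, 4*280 = 1120 < 2016 = 3*672, so 4/672 is smaller: the intermediate fraction 19/12 is closer to x than 8/5.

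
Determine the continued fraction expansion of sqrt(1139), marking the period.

Write x_i = (sqrt(1139) + m_i)/d_i with (m_0, d_0) = (0, 1). a_0 = floor(sqrt(1139)) = 33, since 33^2 = 1089 <= 1139 < 1156 = 34^2.
Iterate m_{i+1} = d_i*a_i - m_i, d_{i+1} = (1139 - m_{i+1}^2)/d_i, a_{i+1} = floor((a_0 + m_{i+1})/d_{i+1}):
  m_1 = 1*33 - 0 = 33, d_1 = (1139 - 33^2)/1 = 50/1 = 50, a_1 = floor((33 + 33)/50) = 1.
  m_2 = 50*1 - 33 = 17, d_2 = (1139 - 17^2)/50 = 850/50 = 17, a_2 = floor((33 + 17)/17) = 2.
  m_3 = 17*2 - 17 = 17, d_3 = (1139 - 17^2)/17 = 850/17 = 50, a_3 = floor((33 + 17)/50) = 1.
  m_4 = 50*1 - 17 = 33, d_4 = (1139 - 33^2)/50 = 50/50 = 1, a_4 = floor((33 + 33)/1) = 66.
  m_5 = 1*66 - 33 = 33, d_5 = (1139 - 33^2)/1 = 50/1 = 50: (m_5, d_5) = (m_1, d_1) = (33, 50), so from here the quotients repeat a_1, ..., a_4; the period length is 4.
Hence the expansion of sqrt(1139) is a_0 = 33 followed by the repeating block 1, 2, 1, 66 (period 4).

[33; (1, 2, 1, 66)]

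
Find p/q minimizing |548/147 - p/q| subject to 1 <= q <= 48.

41/11

Expand x = 548/147 as a continued fraction with the Euclidean algorithm:
  548 = 3*147 + 107, so a_0 = 3.
  147 = 1*107 + 40, so a_1 = 1.
  107 = 2*40 + 27, so a_2 = 2.
  40 = 1*27 + 13, so a_3 = 1.
  27 = 2*13 + 1, so a_4 = 2.
  13 = 13*1 + 0, so a_5 = 13.
so x = [3; 1, 2, 1, 2, 13].
Convergents (p_i = a_i*p_{i-1} + p_{i-2}, q_i = a_i*q_{i-1} + q_{i-2} with p_{-2}=0, p_{-1}=1, q_{-2}=1, q_{-1}=0), until the denominator exceeds 48:
  i=0: a_0=3, p_0 = 3*1 + 0 = 3, q_0 = 3*0 + 1 = 1.
  i=1: a_1=1, p_1 = 1*3 + 1 = 4, q_1 = 1*1 + 0 = 1.
  i=2: a_2=2, p_2 = 2*4 + 3 = 11, q_2 = 2*1 + 1 = 3.
  i=3: a_3=1, p_3 = 1*11 + 4 = 15, q_3 = 1*3 + 1 = 4.
  i=4: a_4=2, p_4 = 2*15 + 11 = 41, q_4 = 2*4 + 3 = 11.
  i=5: a_5=13, p_5 = 13*41 + 15 = 548, q_5 = 13*11 + 4 = 147.
q_5 = 147 > 48, so the last convergent with denominator <= 48 is p_4/q_4 = 41/11.
The closest fraction with denominator <= 48 is either p_4/q_4 or the intermediate fraction (k*p_4 + p_3)/(k*q_4 + q_3) with the largest k >= 1 whose denominator stays <= 48; these approach x as k grows, and every other convergent or intermediate fraction in range is farther away.
Largest k: floor((48 - q_3)/q_4) = floor((48 - 4)/11) = 4.
That gives (4*41 + 15)/(4*11 + 4) = 179/48.
Compare the errors: |x - 41/11| = |548*11 - 41*147|/(147*11) = 1/1617, and |x - 179/48| = |548*48 - 179*147|/(147*48) = 9/7056.
Cross-multiplying, 1*7056 = 7056 < 14553 = 9*1617, so 1/1617 is smaller: the convergent 41/11 is closer to x than 179/48.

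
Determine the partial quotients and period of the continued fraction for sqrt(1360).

Write x_i = (sqrt(1360) + m_i)/d_i with (m_0, d_0) = (0, 1). a_0 = floor(sqrt(1360)) = 36, since 36^2 = 1296 <= 1360 < 1369 = 37^2.
Iterate m_{i+1} = d_i*a_i - m_i, d_{i+1} = (1360 - m_{i+1}^2)/d_i, a_{i+1} = floor((a_0 + m_{i+1})/d_{i+1}):
  m_1 = 1*36 - 0 = 36, d_1 = (1360 - 36^2)/1 = 64/1 = 64, a_1 = floor((36 + 36)/64) = 1.
  m_2 = 64*1 - 36 = 28, d_2 = (1360 - 28^2)/64 = 576/64 = 9, a_2 = floor((36 + 28)/9) = 7.
  m_3 = 9*7 - 28 = 35, d_3 = (1360 - 35^2)/9 = 135/9 = 15, a_3 = floor((36 + 35)/15) = 4.
  m_4 = 15*4 - 35 = 25, d_4 = (1360 - 25^2)/15 = 735/15 = 49, a_4 = floor((36 + 25)/49) = 1.
  m_5 = 49*1 - 25 = 24, d_5 = (1360 - 24^2)/49 = 784/49 = 16, a_5 = floor((36 + 24)/16) = 3.
  m_6 = 16*3 - 24 = 24, d_6 = (1360 - 24^2)/16 = 784/16 = 49, a_6 = floor((36 + 24)/49) = 1.
  m_7 = 49*1 - 24 = 25, d_7 = (1360 - 25^2)/49 = 735/49 = 15, a_7 = floor((36 + 25)/15) = 4.
  m_8 = 15*4 - 25 = 35, d_8 = (1360 - 35^2)/15 = 135/15 = 9, a_8 = floor((36 + 35)/9) = 7.
  m_9 = 9*7 - 35 = 28, d_9 = (1360 - 28^2)/9 = 576/9 = 64, a_9 = floor((36 + 28)/64) = 1.
  m_10 = 64*1 - 28 = 36, d_10 = (1360 - 36^2)/64 = 64/64 = 1, a_10 = floor((36 + 36)/1) = 72.
  m_11 = 1*72 - 36 = 36, d_11 = (1360 - 36^2)/1 = 64/1 = 64: (m_11, d_11) = (m_1, d_1) = (36, 64), so from here the quotients repeat a_1, ..., a_10; the period length is 10.
Hence the expansion of sqrt(1360) is a_0 = 36 followed by the repeating block 1, 7, 4, 1, 3, 1, 4, 7, 1, 72 (period 10).

[36; (1, 7, 4, 1, 3, 1, 4, 7, 1, 72)]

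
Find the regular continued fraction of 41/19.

[2; 6, 3]

Run the Euclidean algorithm on 41 and 19; the successive quotients are the partial quotients a_0, a_1, ... (each step inverts the fractional part left over by the previous one):
  41 = 2*19 + 3, so a_0 = 2.
  19 = 6*3 + 1, so a_1 = 6.
  3 = 3*1 + 0, so a_2 = 3.
The remainder reaches 0 after 3 divisions, so the expansion has 3 partial quotients, read off in order.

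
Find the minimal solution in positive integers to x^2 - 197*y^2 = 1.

(x, y) = (393, 28)

First expand sqrt(197) as a continued fraction. With x_i = (sqrt(197) + m_i)/d_i and (m_0, d_0) = (0, 1): a_0 = floor(sqrt(197)) = 14, since 14^2 = 196 <= 197 < 225 = 15^2.
Iterate m_{i+1} = d_i*a_i - m_i, d_{i+1} = (197 - m_{i+1}^2)/d_i, a_{i+1} = floor((a_0 + m_{i+1})/d_{i+1}):
  m_1 = 1*14 - 0 = 14, d_1 = (197 - 14^2)/1 = 1/1 = 1, a_1 = floor((14 + 14)/1) = 28.
  m_2 = 1*28 - 14 = 14, d_2 = (197 - 14^2)/1 = 1/1 = 1: (m_2, d_2) = (m_1, d_1) = (14, 1), so from here the quotient a_1 repeats; the period length is 1.
So sqrt(197) = [14; (28)] with period length k = 1.
k is odd, so (p_{k-1}, q_{k-1}) only solves x^2 - 197y^2 = -1 and the fundamental solution of x^2 - 197y^2 = 1 is (p_{2k-1}, q_{2k-1}) = (p_1, q_1); compute convergents through index 1, running through the period twice.
Convergents (p_i = a_i*p_{i-1} + p_{i-2}, q_i = a_i*q_{i-1} + q_{i-2} with p_{-2}=0, p_{-1}=1, q_{-2}=1, q_{-1}=0):
  i=0: a_0=14, p_0 = 14*1 + 0 = 14, q_0 = 14*0 + 1 = 1.
  i=1: a_1=28, p_1 = 28*14 + 1 = 393, q_1 = 28*1 + 0 = 28.
Indeed p_0^2 - 197*q_0^2 = 196 - 197 = -1, not +1.
Check: 393^2 - 197*28^2 = 154449 - 154448 = 1, so (x, y) = (393, 28) solves the equation, and by the theorem it is the least positive solution.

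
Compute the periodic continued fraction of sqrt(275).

[16; (1, 1, 2, 1, 1, 32)]

Write x_i = (sqrt(275) + m_i)/d_i with (m_0, d_0) = (0, 1). a_0 = floor(sqrt(275)) = 16, since 16^2 = 256 <= 275 < 289 = 17^2.
Iterate m_{i+1} = d_i*a_i - m_i, d_{i+1} = (275 - m_{i+1}^2)/d_i, a_{i+1} = floor((a_0 + m_{i+1})/d_{i+1}):
  m_1 = 1*16 - 0 = 16, d_1 = (275 - 16^2)/1 = 19/1 = 19, a_1 = floor((16 + 16)/19) = 1.
  m_2 = 19*1 - 16 = 3, d_2 = (275 - 3^2)/19 = 266/19 = 14, a_2 = floor((16 + 3)/14) = 1.
  m_3 = 14*1 - 3 = 11, d_3 = (275 - 11^2)/14 = 154/14 = 11, a_3 = floor((16 + 11)/11) = 2.
  m_4 = 11*2 - 11 = 11, d_4 = (275 - 11^2)/11 = 154/11 = 14, a_4 = floor((16 + 11)/14) = 1.
  m_5 = 14*1 - 11 = 3, d_5 = (275 - 3^2)/14 = 266/14 = 19, a_5 = floor((16 + 3)/19) = 1.
  m_6 = 19*1 - 3 = 16, d_6 = (275 - 16^2)/19 = 19/19 = 1, a_6 = floor((16 + 16)/1) = 32.
  m_7 = 1*32 - 16 = 16, d_7 = (275 - 16^2)/1 = 19/1 = 19: (m_7, d_7) = (m_1, d_1) = (16, 19), so from here the quotients repeat a_1, ..., a_6; the period length is 6.
Hence the expansion of sqrt(275) is a_0 = 16 followed by the repeating block 1, 1, 2, 1, 1, 32 (period 6).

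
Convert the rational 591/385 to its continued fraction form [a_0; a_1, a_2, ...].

Run the Euclidean algorithm on 591 and 385; the successive quotients are the partial quotients a_0, a_1, ... (each step inverts the fractional part left over by the previous one):
  591 = 1*385 + 206, so a_0 = 1.
  385 = 1*206 + 179, so a_1 = 1.
  206 = 1*179 + 27, so a_2 = 1.
  179 = 6*27 + 17, so a_3 = 6.
  27 = 1*17 + 10, so a_4 = 1.
  17 = 1*10 + 7, so a_5 = 1.
  10 = 1*7 + 3, so a_6 = 1.
  7 = 2*3 + 1, so a_7 = 2.
  3 = 3*1 + 0, so a_8 = 3.
The remainder reaches 0 after 9 divisions, so the expansion has 9 partial quotients, read off in order.

[1; 1, 1, 6, 1, 1, 1, 2, 3]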